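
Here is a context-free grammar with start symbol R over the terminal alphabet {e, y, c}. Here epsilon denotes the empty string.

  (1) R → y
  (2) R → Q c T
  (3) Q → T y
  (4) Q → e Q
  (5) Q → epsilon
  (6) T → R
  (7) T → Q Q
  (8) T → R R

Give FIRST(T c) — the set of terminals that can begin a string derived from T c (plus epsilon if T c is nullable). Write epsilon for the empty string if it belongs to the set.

{c, e, y}

FIRST(R) = {c, e, y}  (via Q c T)
FIRST(Q) = {epsilon, c, e, y}  (via T y)
FIRST(T) = {epsilon, c, e, y}  (via R, Q Q, R R)
FIRST(T c): take FIRST of each symbol in turn, carrying on past any symbol whose FIRST contains epsilon; result {c, e, y}.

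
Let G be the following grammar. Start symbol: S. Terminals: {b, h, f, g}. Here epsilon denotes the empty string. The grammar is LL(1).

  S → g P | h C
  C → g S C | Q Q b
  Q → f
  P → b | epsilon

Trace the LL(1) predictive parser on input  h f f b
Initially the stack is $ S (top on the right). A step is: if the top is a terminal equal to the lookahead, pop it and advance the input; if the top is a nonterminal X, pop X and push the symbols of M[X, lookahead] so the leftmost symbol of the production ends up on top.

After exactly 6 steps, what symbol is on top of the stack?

step 1: stack=$ S  input=h f f b $  — expand S → h C
step 2: stack=$ C h  input=h f f b $  — match h
step 3: stack=$ C  input=f f b $  — expand C → Q Q b
step 4: stack=$ b Q Q  input=f f b $  — expand Q → f
step 5: stack=$ b Q f  input=f f b $  — match f
step 6: stack=$ b Q  input=f b $  — expand Q → f
Stack after step 6: $ b f (top = f).

f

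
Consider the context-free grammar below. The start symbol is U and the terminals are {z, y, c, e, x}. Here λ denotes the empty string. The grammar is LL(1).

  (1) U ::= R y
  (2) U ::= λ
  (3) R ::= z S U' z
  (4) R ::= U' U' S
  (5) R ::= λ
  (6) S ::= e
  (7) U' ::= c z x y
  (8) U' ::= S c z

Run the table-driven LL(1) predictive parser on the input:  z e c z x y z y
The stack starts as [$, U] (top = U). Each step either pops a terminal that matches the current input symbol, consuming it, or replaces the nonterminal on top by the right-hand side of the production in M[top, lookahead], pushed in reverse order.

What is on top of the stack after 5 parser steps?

     Stack         Input              Action
  1  $ U           z e c z x y z y $  expand U ::= R y
  2  $ y R         z e c z x y z y $  expand R ::= z S U' z
  3  $ y z U' S z  z e c z x y z y $  match z
  4  $ y z U' S    e c z x y z y $    expand S ::= e
  5  $ y z U' e    e c z x y z y $    match e
Stack after step 5: $ y z U' (top = U').

U'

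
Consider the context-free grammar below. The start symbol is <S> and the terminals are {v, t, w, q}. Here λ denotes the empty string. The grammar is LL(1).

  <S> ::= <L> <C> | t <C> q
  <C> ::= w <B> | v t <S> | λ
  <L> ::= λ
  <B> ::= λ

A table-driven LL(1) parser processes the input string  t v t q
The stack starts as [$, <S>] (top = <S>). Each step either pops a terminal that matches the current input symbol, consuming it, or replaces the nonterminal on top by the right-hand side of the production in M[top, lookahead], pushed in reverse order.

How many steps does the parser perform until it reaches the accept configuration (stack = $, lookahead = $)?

9

     Stack        Input      Action
  1  $ <S>        t v t q $  expand <S> ::= t <C> q
  2  $ q <C> t    t v t q $  match t
  3  $ q <C>      v t q $    expand <C> ::= v t <S>
  4  $ q <S> t v  v t q $    match v
  5  $ q <S> t    t q $      match t
  6  $ q <S>      q $        expand <S> ::= <L> <C>
  7  $ q <C> <L>  q $        expand <L> ::= λ
  8  $ q <C>      q $        expand <C> ::= λ
  9  $ q          q $        match q
Accept reached after 9 steps.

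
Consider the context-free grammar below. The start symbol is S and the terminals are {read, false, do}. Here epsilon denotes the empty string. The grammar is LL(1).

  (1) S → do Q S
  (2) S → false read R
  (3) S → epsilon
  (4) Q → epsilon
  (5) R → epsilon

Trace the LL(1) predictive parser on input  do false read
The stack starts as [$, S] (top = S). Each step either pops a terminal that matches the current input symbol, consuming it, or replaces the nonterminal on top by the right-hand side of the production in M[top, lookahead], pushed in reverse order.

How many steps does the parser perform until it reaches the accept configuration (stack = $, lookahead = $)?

7

step 1: stack=$ S  input=do false read $  — expand S → do Q S
step 2: stack=$ S Q do  input=do false read $  — match do
step 3: stack=$ S Q  input=false read $  — expand Q → epsilon
step 4: stack=$ S  input=false read $  — expand S → false read R
step 5: stack=$ R read false  input=false read $  — match false
step 6: stack=$ R read  input=read $  — match read
step 7: stack=$ R  input=$  — expand R → epsilon
Accept reached after 7 steps.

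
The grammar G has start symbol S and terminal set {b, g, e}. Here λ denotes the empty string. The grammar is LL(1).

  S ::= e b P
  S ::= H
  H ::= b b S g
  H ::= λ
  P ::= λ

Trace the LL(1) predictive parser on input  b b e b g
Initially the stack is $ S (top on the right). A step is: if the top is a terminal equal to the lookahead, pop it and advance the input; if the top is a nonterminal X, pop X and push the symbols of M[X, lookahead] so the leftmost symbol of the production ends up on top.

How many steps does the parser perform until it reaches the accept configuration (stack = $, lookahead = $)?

9

step 1: stack=$ S  input=b b e b g $  — expand S ::= H
step 2: stack=$ H  input=b b e b g $  — expand H ::= b b S g
step 3: stack=$ g S b b  input=b b e b g $  — match b
step 4: stack=$ g S b  input=b e b g $  — match b
step 5: stack=$ g S  input=e b g $  — expand S ::= e b P
step 6: stack=$ g P b e  input=e b g $  — match e
step 7: stack=$ g P b  input=b g $  — match b
step 8: stack=$ g P  input=g $  — expand P ::= λ
step 9: stack=$ g  input=g $  — match g
Accept reached after 9 steps.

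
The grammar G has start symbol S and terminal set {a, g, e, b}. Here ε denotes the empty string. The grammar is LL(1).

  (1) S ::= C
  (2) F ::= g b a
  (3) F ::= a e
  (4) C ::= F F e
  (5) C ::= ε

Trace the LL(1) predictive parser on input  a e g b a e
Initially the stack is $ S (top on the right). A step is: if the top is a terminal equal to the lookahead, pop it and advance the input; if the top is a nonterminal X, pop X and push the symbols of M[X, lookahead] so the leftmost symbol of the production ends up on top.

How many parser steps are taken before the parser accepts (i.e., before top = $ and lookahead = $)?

10

      Stack      Input          Action
   1  $ S        a e g b a e $  expand S ::= C
   2  $ C        a e g b a e $  expand C ::= F F e
   3  $ e F F    a e g b a e $  expand F ::= a e
   4  $ e F e a  a e g b a e $  match a
   5  $ e F e    e g b a e $    match e
   6  $ e F      g b a e $      expand F ::= g b a
   7  $ e a b g  g b a e $      match g
   8  $ e a b    b a e $        match b
   9  $ e a      a e $          match a
  10  $ e        e $            match e
Accept reached after 10 steps.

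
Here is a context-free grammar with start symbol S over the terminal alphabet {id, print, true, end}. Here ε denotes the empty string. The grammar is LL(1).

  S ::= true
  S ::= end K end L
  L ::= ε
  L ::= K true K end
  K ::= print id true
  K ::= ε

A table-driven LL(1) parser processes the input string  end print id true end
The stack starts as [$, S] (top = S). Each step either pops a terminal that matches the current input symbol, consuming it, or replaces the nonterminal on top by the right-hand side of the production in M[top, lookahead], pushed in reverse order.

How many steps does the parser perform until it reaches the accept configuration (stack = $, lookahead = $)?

8

step 1: stack=$ S  input=end print id true end $  — expand S ::= end K end L
step 2: stack=$ L end K end  input=end print id true end $  — match end
step 3: stack=$ L end K  input=print id true end $  — expand K ::= print id true
step 4: stack=$ L end true id print  input=print id true end $  — match print
step 5: stack=$ L end true id  input=id true end $  — match id
step 6: stack=$ L end true  input=true end $  — match true
step 7: stack=$ L end  input=end $  — match end
step 8: stack=$ L  input=$  — expand L ::= ε
Accept reached after 8 steps.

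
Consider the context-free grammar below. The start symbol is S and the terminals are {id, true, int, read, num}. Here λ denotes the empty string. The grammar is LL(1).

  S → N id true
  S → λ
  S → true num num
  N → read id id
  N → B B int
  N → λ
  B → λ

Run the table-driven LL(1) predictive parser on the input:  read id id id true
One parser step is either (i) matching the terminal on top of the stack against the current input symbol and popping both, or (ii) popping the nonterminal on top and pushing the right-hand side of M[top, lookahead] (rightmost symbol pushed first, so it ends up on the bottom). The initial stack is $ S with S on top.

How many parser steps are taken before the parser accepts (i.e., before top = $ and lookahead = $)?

7

step 1: stack=$ S  input=read id id id true $  — expand S → N id true
step 2: stack=$ true id N  input=read id id id true $  — expand N → read id id
step 3: stack=$ true id id id read  input=read id id id true $  — match read
step 4: stack=$ true id id id  input=id id id true $  — match id
step 5: stack=$ true id id  input=id id true $  — match id
step 6: stack=$ true id  input=id true $  — match id
step 7: stack=$ true  input=true $  — match true
Accept reached after 7 steps.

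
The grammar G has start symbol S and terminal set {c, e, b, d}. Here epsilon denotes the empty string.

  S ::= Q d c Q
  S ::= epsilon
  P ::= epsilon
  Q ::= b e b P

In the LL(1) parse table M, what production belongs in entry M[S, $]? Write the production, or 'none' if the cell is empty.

FIRST(P): from P::=epsilon we get {epsilon}. So FIRST(P) = {epsilon}.
FIRST(Q): from Q::=b e b P we get {b}. So FIRST(Q) = {b}.
FIRST(S): from S::=Q d c Q we get {b}; from S::=epsilon we get {epsilon}. So FIRST(S) = {epsilon, b}.
FOLLOW(S) includes $ since S is the start symbol.
FOLLOW(S): S appears on no right-hand side. Thus FOLLOW(S) = {$}.
For S ::= Q d c Q: FIRST(Q d c Q) = {b}, so it goes in M[S, t] for t ∈ {b}.
For S ::= epsilon: FIRST(epsilon) = {epsilon}, so it goes in M[S, t] for t ∈ {}; since epsilon ∈ FIRST, also for every t ∈ FOLLOW(S) = {$}.

S ::= epsilon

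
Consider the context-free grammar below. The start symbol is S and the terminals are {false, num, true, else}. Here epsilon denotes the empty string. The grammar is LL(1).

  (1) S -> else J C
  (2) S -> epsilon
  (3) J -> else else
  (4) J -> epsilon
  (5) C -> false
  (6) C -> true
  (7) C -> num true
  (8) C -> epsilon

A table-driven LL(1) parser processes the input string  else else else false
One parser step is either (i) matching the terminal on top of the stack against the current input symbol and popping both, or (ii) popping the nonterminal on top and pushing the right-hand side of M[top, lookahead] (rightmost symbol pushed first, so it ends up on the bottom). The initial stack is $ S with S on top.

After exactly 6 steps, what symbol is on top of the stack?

false

     Stack          Input                   Action
  1  $ S            else else else false $  expand S -> else J C
  2  $ C J else     else else else false $  match else
  3  $ C J          else else false $       expand J -> else else
  4  $ C else else  else else false $       match else
  5  $ C else       else false $            match else
  6  $ C            false $                 expand C -> false
Stack after step 6: $ false (top = false).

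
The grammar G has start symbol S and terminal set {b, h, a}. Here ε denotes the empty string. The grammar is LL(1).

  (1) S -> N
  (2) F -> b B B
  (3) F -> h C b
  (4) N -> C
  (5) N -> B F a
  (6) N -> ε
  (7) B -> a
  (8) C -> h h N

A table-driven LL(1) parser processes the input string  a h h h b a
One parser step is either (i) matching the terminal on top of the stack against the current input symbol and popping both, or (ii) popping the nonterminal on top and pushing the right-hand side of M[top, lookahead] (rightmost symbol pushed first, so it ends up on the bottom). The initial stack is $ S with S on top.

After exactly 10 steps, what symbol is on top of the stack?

step 1: stack=$ S  input=a h h h b a $  — expand S -> N
step 2: stack=$ N  input=a h h h b a $  — expand N -> B F a
step 3: stack=$ a F B  input=a h h h b a $  — expand B -> a
step 4: stack=$ a F a  input=a h h h b a $  — match a
step 5: stack=$ a F  input=h h h b a $  — expand F -> h C b
step 6: stack=$ a b C h  input=h h h b a $  — match h
step 7: stack=$ a b C  input=h h b a $  — expand C -> h h N
step 8: stack=$ a b N h h  input=h h b a $  — match h
step 9: stack=$ a b N h  input=h b a $  — match h
step 10: stack=$ a b N  input=b a $  — expand N -> ε
Stack after step 10: $ a b (top = b).

b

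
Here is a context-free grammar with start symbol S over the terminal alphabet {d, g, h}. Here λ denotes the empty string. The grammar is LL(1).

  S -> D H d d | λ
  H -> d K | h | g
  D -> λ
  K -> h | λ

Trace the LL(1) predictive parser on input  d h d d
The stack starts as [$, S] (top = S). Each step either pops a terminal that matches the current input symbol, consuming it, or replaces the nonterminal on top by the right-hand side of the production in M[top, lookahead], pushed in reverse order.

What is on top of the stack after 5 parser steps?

     Stack      Input      Action
  1  $ S        d h d d $  expand S -> D H d d
  2  $ d d H D  d h d d $  expand D -> λ
  3  $ d d H    d h d d $  expand H -> d K
  4  $ d d K d  d h d d $  match d
  5  $ d d K    h d d $    expand K -> h
Stack after step 5: $ d d h (top = h).

h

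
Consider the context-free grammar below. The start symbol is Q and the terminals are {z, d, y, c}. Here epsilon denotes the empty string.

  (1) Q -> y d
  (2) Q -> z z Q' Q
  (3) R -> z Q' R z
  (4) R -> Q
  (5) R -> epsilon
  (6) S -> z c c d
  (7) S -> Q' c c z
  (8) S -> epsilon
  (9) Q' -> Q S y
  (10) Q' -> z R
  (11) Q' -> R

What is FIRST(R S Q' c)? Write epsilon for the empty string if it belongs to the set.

FIRST(Q): from Q->y d we get {y}; from Q->z z Q' Q we get {z}. So FIRST(Q) = {y, z}.
FIRST(R): from R->z Q' R z we get {z}; from R->Q we get {y, z}; from R->epsilon we get {epsilon}. So FIRST(R) = {epsilon, y, z}.
FIRST(Q'): from Q'->Q S y we get {y, z}; from Q'->z R we get {z}; from Q'->R we get {epsilon, y, z}. So FIRST(Q') = {epsilon, y, z}.
FIRST(S): from S->z c c d we get {z}; from S->Q' c c z we get {c, y, z}; from S->epsilon we get {epsilon}. So FIRST(S) = {epsilon, c, y, z}.
FIRST(R S Q' c): take FIRST of each symbol in turn, carrying on past any symbol whose FIRST contains epsilon; result {c, y, z}.

{c, y, z}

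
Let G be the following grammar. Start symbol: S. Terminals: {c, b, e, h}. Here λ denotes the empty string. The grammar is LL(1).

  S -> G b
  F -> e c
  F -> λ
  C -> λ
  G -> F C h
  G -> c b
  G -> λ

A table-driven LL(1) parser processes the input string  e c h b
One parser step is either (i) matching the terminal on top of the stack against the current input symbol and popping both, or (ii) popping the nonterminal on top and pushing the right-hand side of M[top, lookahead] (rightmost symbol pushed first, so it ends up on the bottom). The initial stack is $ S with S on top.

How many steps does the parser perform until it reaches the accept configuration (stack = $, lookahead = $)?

8

     Stack        Input      Action
  1  $ S          e c h b $  expand S -> G b
  2  $ b G        e c h b $  expand G -> F C h
  3  $ b h C F    e c h b $  expand F -> e c
  4  $ b h C c e  e c h b $  match e
  5  $ b h C c    c h b $    match c
  6  $ b h C      h b $      expand C -> λ
  7  $ b h        h b $      match h
  8  $ b          b $        match b
Accept reached after 8 steps.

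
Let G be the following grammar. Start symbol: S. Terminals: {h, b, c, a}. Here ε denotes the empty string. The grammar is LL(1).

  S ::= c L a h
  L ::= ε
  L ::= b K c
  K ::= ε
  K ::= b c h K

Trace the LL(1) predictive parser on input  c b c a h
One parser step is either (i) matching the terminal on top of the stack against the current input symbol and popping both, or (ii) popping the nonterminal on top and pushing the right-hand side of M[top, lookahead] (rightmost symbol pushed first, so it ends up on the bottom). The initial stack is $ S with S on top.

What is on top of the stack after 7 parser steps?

h

step 1: stack=$ S  input=c b c a h $  — expand S ::= c L a h
step 2: stack=$ h a L c  input=c b c a h $  — match c
step 3: stack=$ h a L  input=b c a h $  — expand L ::= b K c
step 4: stack=$ h a c K b  input=b c a h $  — match b
step 5: stack=$ h a c K  input=c a h $  — expand K ::= ε
step 6: stack=$ h a c  input=c a h $  — match c
step 7: stack=$ h a  input=a h $  — match a
Stack after step 7: $ h (top = h).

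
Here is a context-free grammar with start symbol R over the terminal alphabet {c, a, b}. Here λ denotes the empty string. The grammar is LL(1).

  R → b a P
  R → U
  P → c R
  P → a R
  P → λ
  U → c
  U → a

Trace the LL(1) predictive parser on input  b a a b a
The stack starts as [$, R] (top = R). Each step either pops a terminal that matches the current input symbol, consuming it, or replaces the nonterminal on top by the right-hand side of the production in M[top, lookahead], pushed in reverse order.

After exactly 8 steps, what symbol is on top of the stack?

P

     Stack    Input        Action
  1  $ R      b a a b a $  expand R → b a P
  2  $ P a b  b a a b a $  match b
  3  $ P a    a a b a $    match a
  4  $ P      a b a $      expand P → a R
  5  $ R a    a b a $      match a
  6  $ R      b a $        expand R → b a P
  7  $ P a b  b a $        match b
  8  $ P a    a $          match a
Stack after step 8: $ P (top = P).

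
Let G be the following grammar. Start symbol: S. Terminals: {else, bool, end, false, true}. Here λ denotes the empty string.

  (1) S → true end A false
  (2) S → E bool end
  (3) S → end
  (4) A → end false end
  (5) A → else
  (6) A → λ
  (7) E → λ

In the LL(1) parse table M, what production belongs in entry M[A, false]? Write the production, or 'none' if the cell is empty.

A → λ

FIRST(A) = {λ, else, end}
FIRST(E) = {λ}
FIRST(S) = {bool, end, true}  (via E bool end)
FOLLOW(S) includes $ since S is the start symbol.
FOLLOW(A): in S→true end A false, A is followed by false with FIRST {false}. Thus FOLLOW(A) = {false}.
For A → end false end: FIRST(end false end) = {end}, so it goes in M[A, t] for t ∈ {end}.
For A → else: FIRST(else) = {else}, so it goes in M[A, t] for t ∈ {else}.
For A → λ: FIRST(λ) = {λ}, so it goes in M[A, t] for t ∈ {}; since λ ∈ FIRST, also for every t ∈ FOLLOW(A) = {false}.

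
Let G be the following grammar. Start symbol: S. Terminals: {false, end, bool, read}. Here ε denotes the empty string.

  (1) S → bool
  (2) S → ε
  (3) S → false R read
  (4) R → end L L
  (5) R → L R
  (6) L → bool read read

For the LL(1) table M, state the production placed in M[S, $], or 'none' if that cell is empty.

S → ε

FIRST(S) = {ε, bool, false}
FIRST(L) = {bool}
FIRST(R) = {bool, end}  (via L R)
FOLLOW(S) includes $ since S is the start symbol.
FOLLOW(S): S appears on no right-hand side. Thus FOLLOW(S) = {$}.
For S → bool: FIRST(bool) = {bool}, so it goes in M[S, t] for t ∈ {bool}.
For S → ε: FIRST(ε) = {ε}, so it goes in M[S, t] for t ∈ {}; since ε ∈ FIRST, also for every t ∈ FOLLOW(S) = {$}.
For S → false R read: FIRST(false R read) = {false}, so it goes in M[S, t] for t ∈ {false}.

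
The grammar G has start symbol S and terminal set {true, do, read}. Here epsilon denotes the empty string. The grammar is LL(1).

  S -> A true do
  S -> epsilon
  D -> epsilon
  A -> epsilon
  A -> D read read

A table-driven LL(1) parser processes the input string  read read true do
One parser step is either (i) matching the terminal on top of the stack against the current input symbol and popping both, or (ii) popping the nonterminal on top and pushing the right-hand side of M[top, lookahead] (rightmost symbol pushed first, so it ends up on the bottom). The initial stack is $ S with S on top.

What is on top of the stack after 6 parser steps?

do

step 1: stack=$ S  input=read read true do $  — expand S -> A true do
step 2: stack=$ do true A  input=read read true do $  — expand A -> D read read
step 3: stack=$ do true read read D  input=read read true do $  — expand D -> epsilon
step 4: stack=$ do true read read  input=read read true do $  — match read
step 5: stack=$ do true read  input=read true do $  — match read
step 6: stack=$ do true  input=true do $  — match true
Stack after step 6: $ do (top = do).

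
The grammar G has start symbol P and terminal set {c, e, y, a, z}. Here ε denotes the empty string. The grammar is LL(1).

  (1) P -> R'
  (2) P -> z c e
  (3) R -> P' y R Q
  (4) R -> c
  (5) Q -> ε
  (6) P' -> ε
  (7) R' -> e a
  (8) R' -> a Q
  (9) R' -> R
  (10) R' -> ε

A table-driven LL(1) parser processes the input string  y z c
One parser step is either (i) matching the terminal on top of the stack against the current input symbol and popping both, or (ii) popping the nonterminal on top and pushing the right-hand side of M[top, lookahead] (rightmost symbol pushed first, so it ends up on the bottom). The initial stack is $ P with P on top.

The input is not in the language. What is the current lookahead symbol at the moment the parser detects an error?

z

step 1: stack=$ P  input=y z c $  — expand P -> R'
step 2: stack=$ R'  input=y z c $  — expand R' -> R
step 3: stack=$ R  input=y z c $  — expand R -> P' y R Q
step 4: stack=$ Q R y P'  input=y z c $  — expand P' -> ε
step 5: stack=$ Q R y  input=y z c $  — match y
step 6: stack=$ Q R  input=z c $  — error: M[R, z] is empty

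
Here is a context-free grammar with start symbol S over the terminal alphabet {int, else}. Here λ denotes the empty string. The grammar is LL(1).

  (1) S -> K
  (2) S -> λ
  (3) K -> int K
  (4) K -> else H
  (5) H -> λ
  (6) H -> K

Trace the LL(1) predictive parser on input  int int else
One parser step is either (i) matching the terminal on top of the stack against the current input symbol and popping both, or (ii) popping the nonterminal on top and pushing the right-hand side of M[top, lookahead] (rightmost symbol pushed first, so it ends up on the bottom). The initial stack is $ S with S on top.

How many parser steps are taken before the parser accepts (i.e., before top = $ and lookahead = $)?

     Stack     Input           Action
  1  $ S       int int else $  expand S -> K
  2  $ K       int int else $  expand K -> int K
  3  $ K int   int int else $  match int
  4  $ K       int else $      expand K -> int K
  5  $ K int   int else $      match int
  6  $ K       else $          expand K -> else H
  7  $ H else  else $          match else
  8  $ H       $               expand H -> λ
Accept reached after 8 steps.

8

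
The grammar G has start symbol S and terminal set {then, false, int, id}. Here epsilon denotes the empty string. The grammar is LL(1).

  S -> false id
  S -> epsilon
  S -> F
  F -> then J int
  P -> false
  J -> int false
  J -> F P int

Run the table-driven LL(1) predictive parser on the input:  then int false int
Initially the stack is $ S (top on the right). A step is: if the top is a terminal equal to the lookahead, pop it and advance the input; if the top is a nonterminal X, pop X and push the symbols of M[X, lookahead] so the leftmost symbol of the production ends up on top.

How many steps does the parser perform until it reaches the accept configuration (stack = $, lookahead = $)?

7

     Stack            Input                 Action
  1  $ S              then int false int $  expand S -> F
  2  $ F              then int false int $  expand F -> then J int
  3  $ int J then     then int false int $  match then
  4  $ int J          int false int $       expand J -> int false
  5  $ int false int  int false int $       match int
  6  $ int false      false int $           match false
  7  $ int            int $                 match int
Accept reached after 7 steps.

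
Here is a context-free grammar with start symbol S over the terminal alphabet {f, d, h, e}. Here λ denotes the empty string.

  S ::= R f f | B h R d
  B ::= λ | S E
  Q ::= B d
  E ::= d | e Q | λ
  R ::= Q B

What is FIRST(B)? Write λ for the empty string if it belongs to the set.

{λ, d, h}

FIRST(E) = {λ, d, e}
FIRST(S) = {d, h}  (via R f f, B h R d)
FIRST(B) = {λ, d, h}  (via S E)
FIRST(Q) = {d, h}  (via B d)
FIRST(R) = {d, h}  (via Q B)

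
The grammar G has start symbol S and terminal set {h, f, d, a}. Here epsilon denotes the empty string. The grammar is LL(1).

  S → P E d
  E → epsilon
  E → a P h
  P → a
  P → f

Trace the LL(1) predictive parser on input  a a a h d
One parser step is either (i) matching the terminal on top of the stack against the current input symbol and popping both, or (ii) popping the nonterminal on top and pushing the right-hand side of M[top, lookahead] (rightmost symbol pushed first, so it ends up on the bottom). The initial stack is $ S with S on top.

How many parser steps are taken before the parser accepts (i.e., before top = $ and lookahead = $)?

     Stack      Input        Action
  1  $ S        a a a h d $  expand S → P E d
  2  $ d E P    a a a h d $  expand P → a
  3  $ d E a    a a a h d $  match a
  4  $ d E      a a h d $    expand E → a P h
  5  $ d h P a  a a h d $    match a
  6  $ d h P    a h d $      expand P → a
  7  $ d h a    a h d $      match a
  8  $ d h      h d $        match h
  9  $ d        d $          match d
Accept reached after 9 steps.

9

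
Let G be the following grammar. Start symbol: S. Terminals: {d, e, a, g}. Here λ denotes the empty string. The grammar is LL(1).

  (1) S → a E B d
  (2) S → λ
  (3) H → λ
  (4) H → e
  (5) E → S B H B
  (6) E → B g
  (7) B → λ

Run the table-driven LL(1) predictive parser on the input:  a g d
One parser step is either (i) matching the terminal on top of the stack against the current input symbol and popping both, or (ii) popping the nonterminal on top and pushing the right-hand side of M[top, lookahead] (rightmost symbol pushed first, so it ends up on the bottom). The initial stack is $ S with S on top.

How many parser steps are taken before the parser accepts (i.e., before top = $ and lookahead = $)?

step 1: stack=$ S  input=a g d $  — expand S → a E B d
step 2: stack=$ d B E a  input=a g d $  — match a
step 3: stack=$ d B E  input=g d $  — expand E → B g
step 4: stack=$ d B g B  input=g d $  — expand B → λ
step 5: stack=$ d B g  input=g d $  — match g
step 6: stack=$ d B  input=d $  — expand B → λ
step 7: stack=$ d  input=d $  — match d
Accept reached after 7 steps.

7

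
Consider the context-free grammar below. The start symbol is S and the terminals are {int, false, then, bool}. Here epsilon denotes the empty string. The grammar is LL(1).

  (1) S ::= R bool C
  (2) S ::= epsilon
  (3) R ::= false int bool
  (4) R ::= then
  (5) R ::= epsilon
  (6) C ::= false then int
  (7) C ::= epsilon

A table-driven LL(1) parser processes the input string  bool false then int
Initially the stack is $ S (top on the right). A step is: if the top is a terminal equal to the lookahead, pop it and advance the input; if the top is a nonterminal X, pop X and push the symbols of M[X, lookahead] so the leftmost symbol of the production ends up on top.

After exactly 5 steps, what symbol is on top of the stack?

step 1: stack=$ S  input=bool false then int $  — expand S ::= R bool C
step 2: stack=$ C bool R  input=bool false then int $  — expand R ::= epsilon
step 3: stack=$ C bool  input=bool false then int $  — match bool
step 4: stack=$ C  input=false then int $  — expand C ::= false then int
step 5: stack=$ int then false  input=false then int $  — match false
Stack after step 5: $ int then (top = then).

then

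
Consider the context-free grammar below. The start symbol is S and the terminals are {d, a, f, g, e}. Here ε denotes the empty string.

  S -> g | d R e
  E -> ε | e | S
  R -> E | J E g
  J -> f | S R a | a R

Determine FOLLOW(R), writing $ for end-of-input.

FIRST(S) = {d, g}
FIRST(E) = {ε, d, e, g}  (via S)
FIRST(J) = {a, d, f, g}  (via S R a)
FIRST(R) = {ε, a, d, e, f, g}  (via E, J E g)
FOLLOW(S) includes $ since S is the start symbol.
FOLLOW(J): in R->J E g, J is followed by E g with FIRST {d, e, g}. Thus FOLLOW(J) = {d, e, g}.
FOLLOW(R): in S->d R e, R is followed by e with FIRST {e}; in J->S R a, R is followed by a with FIRST {a}; in J->a R, the suffix after R is empty, so FOLLOW(R) ⊇ FOLLOW(J) = {d, e, g}. Thus FOLLOW(R) = {a, d, e, g}.
FOLLOW(E): in R->E, the suffix after E is empty, so FOLLOW(E) ⊇ FOLLOW(R) = {a, d, e, g}; in R->J E g, E is followed by g with FIRST {g}. Thus FOLLOW(E) = {a, d, e, g}.
FOLLOW(S): in E->S, the suffix after S is empty, so FOLLOW(S) ⊇ FOLLOW(E) = {a, d, e, g}; in J->S R a, S is followed by R a with FIRST {a, d, e, f, g}. Thus FOLLOW(S) = {$, a, d, e, f, g}.

{a, d, e, g}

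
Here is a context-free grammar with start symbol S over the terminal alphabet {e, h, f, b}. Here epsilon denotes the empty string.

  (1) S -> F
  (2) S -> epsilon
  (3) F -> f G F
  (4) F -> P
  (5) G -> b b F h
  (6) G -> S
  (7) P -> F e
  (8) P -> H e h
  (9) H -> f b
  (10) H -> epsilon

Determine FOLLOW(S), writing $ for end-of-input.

{$, e, f}

FIRST(H): from H->f b we get {f}; from H->epsilon we get {epsilon}. So FIRST(H) = {epsilon, f}.
FIRST(S): from S->F we get {e, f}; from S->epsilon we get {epsilon}. So FIRST(S) = {epsilon, e, f}.
FIRST(G): from G->b b F h we get {b}; from G->S we get {epsilon, e, f}. So FIRST(G) = {epsilon, b, e, f}.
FIRST(F): from F->f G F we get {f}; from F->P we get {e, f}. So FIRST(F) = {e, f}.
FIRST(P): from P->F e we get {e, f}; from P->H e h we get {e, f}. So FIRST(P) = {e, f}.
FOLLOW(S) includes $ since S is the start symbol.
FOLLOW(G): in F->f G F, G is followed by F with FIRST {e, f}. Thus FOLLOW(G) = {e, f}.
FOLLOW(S): in G->S, the suffix after S is empty, so FOLLOW(S) ⊇ FOLLOW(G) = {e, f}. Thus FOLLOW(S) = {$, e, f}.
FOLLOW(F): in S->F, the suffix after F is empty, so FOLLOW(F) ⊇ FOLLOW(S) = {$, e, f}; in F->f G F, the suffix after F is empty (adds nothing new); in G->b b F h, F is followed by h with FIRST {h}; in P->F e, F is followed by e with FIRST {e}. Thus FOLLOW(F) = {$, e, f, h}.
FOLLOW(P): in F->P, the suffix after P is empty, so FOLLOW(P) ⊇ FOLLOW(F) = {$, e, f, h}. Thus FOLLOW(P) = {$, e, f, h}.
FOLLOW(H): in P->H e h, H is followed by e h with FIRST {e}. Thus FOLLOW(H) = {e}.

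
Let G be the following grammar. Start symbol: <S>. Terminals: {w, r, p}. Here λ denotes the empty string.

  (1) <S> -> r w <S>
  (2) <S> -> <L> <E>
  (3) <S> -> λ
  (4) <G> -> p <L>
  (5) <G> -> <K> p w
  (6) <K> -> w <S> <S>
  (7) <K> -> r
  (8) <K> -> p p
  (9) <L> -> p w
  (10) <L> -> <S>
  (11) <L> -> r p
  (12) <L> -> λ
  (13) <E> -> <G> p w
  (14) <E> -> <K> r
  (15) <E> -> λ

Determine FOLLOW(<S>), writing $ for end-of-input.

FIRST(<K>): from <K>->w <S> <S> we get {w}; from <K>->r we get {r}; from <K>->p p we get {p}. So FIRST(<K>) = {p, r, w}.
FIRST(<G>): from <G>->p <L> we get {p}; from <G>-><K> p w we get {p, r, w}. So FIRST(<G>) = {p, r, w}.
FIRST(<E>): from <E>-><G> p w we get {p, r, w}; from <E>-><K> r we get {p, r, w}; from <E>->λ we get {λ}. So FIRST(<E>) = {λ, p, r, w}.
FIRST(<S>): from <S>->r w <S> we get {r}; from <S>-><L> <E> we get {λ, p, r, w}; from <S>->λ we get {λ}. So FIRST(<S>) = {λ, p, r, w}.
FIRST(<L>): from <L>->p w we get {p}; from <L>-><S> we get {λ, p, r, w}; from <L>->r p we get {r}; from <L>->λ we get {λ}. So FIRST(<L>) = {λ, p, r, w}.
FOLLOW(<S>) includes $ since <S> is the start symbol.
FOLLOW(<G>): in <E>-><G> p w, <G> is followed by p w with FIRST {p}. Thus FOLLOW(<G>) = {p}.
FOLLOW(<K>): in <G>-><K> p w, <K> is followed by p w with FIRST {p}; in <E>-><K> r, <K> is followed by r with FIRST {r}. Thus FOLLOW(<K>) = {p, r}.
FOLLOW(<S>): in <S>->r w <S>, the suffix after <S> is empty (adds nothing new); in <K>->w <S> <S> (occurrence 1), <S> is followed by <S> with FIRST {λ, p, r, w}; in <K>->w <S> <S> (occurrence 1), the suffix after <S> is nullable, so FOLLOW(<S>) ⊇ FOLLOW(<K>) = {p, r}; in <K>->w <S> <S> (occurrence 2), the suffix after <S> is empty, so FOLLOW(<S>) ⊇ FOLLOW(<K>) = {p, r}; in <L>-><S>, the suffix after <S> is empty, so FOLLOW(<S>) ⊇ FOLLOW(<L>) = {$, p, r, w}. Thus FOLLOW(<S>) = {$, p, r, w}.
FOLLOW(<L>): in <S>-><L> <E>, <L> is followed by <E> with FIRST {λ, p, r, w}; in <S>-><L> <E>, the suffix after <L> is nullable, so FOLLOW(<L>) ⊇ FOLLOW(<S>) = {$, p, r, w}; in <G>->p <L>, the suffix after <L> is empty, so FOLLOW(<L>) ⊇ FOLLOW(<G>) = {p}. Thus FOLLOW(<L>) = {$, p, r, w}.
FOLLOW(<E>): in <S>-><L> <E>, the suffix after <E> is empty, so FOLLOW(<E>) ⊇ FOLLOW(<S>) = {$, p, r, w}. Thus FOLLOW(<E>) = {$, p, r, w}.

{$, p, r, w}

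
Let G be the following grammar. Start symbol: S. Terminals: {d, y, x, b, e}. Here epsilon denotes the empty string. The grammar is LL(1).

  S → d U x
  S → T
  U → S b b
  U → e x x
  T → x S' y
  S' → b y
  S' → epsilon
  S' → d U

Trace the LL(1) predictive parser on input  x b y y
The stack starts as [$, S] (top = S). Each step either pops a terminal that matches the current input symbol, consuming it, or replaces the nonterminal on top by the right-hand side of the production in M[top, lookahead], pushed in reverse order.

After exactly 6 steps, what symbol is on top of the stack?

step 1: stack=$ S  input=x b y y $  — expand S → T
step 2: stack=$ T  input=x b y y $  — expand T → x S' y
step 3: stack=$ y S' x  input=x b y y $  — match x
step 4: stack=$ y S'  input=b y y $  — expand S' → b y
step 5: stack=$ y y b  input=b y y $  — match b
step 6: stack=$ y y  input=y y $  — match y
Stack after step 6: $ y (top = y).

y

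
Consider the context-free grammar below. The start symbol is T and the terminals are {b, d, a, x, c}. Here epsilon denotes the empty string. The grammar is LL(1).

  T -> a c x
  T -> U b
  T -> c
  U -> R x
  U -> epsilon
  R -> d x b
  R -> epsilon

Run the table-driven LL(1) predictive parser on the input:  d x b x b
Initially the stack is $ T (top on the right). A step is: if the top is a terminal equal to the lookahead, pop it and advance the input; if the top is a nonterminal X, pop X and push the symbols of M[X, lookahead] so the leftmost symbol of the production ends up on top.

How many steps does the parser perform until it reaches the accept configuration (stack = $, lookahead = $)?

8

step 1: stack=$ T  input=d x b x b $  — expand T -> U b
step 2: stack=$ b U  input=d x b x b $  — expand U -> R x
step 3: stack=$ b x R  input=d x b x b $  — expand R -> d x b
step 4: stack=$ b x b x d  input=d x b x b $  — match d
step 5: stack=$ b x b x  input=x b x b $  — match x
step 6: stack=$ b x b  input=b x b $  — match b
step 7: stack=$ b x  input=x b $  — match x
step 8: stack=$ b  input=b $  — match b
Accept reached after 8 steps.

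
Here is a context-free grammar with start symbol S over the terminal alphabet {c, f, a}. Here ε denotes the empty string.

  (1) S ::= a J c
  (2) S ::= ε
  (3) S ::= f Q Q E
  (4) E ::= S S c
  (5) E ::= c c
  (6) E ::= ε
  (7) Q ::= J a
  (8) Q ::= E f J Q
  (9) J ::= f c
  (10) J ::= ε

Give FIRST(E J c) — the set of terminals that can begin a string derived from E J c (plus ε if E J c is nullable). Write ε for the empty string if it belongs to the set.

{a, c, f}

FIRST(S) = {ε, a, f}
FIRST(J) = {ε, f}
FIRST(E) = {ε, a, c, f}  (via S S c)
FIRST(Q) = {a, c, f}  (via J a, E f J Q)
FIRST(E J c): take FIRST of each symbol in turn, carrying on past any symbol whose FIRST contains ε; result {a, c, f}.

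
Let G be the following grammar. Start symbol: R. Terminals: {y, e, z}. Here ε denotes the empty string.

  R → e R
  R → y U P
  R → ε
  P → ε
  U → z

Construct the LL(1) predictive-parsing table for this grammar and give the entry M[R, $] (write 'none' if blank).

FIRST(R) = {ε, e, y}
FIRST(P) = {ε}
FIRST(U) = {z}
FOLLOW(R) includes $ since R is the start symbol.
FOLLOW(R): in R→e R, the suffix after R is empty (adds nothing new). Thus FOLLOW(R) = {$}.
For R → e R: FIRST(e R) = {e}, so it goes in M[R, t] for t ∈ {e}.
For R → y U P: FIRST(y U P) = {y}, so it goes in M[R, t] for t ∈ {y}.
For R → ε: FIRST(ε) = {ε}, so it goes in M[R, t] for t ∈ {}; since ε ∈ FIRST, also for every t ∈ FOLLOW(R) = {$}.

R → ε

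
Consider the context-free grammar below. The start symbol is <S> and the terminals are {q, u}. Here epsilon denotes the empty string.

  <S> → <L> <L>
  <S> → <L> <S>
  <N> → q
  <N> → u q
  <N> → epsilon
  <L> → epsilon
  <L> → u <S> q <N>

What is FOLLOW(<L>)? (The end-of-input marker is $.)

{$, q, u}

FIRST(<N>) = {epsilon, q, u}
FIRST(<L>) = {epsilon, u}
FIRST(<S>) = {epsilon, u}  (via <L> <L>, <L> <S>)
FOLLOW(<S>) includes $ since <S> is the start symbol.
FOLLOW(<S>): in <S>→<L> <S>, the suffix after <S> is empty (adds nothing new); in <L>→u <S> q <N>, <S> is followed by q <N> with FIRST {q}. Thus FOLLOW(<S>) = {$, q}.
FOLLOW(<L>): in <S>→<L> <L> (occurrence 1), <L> is followed by <L> with FIRST {epsilon, u}; in <S>→<L> <L> (occurrence 1), the suffix after <L> is nullable, so FOLLOW(<L>) ⊇ FOLLOW(<S>) = {$, q}; in <S>→<L> <L> (occurrence 2), the suffix after <L> is empty, so FOLLOW(<L>) ⊇ FOLLOW(<S>) = {$, q}; in <S>→<L> <S>, <L> is followed by <S> with FIRST {epsilon, u}; in <S>→<L> <S>, the suffix after <L> is nullable, so FOLLOW(<L>) ⊇ FOLLOW(<S>) = {$, q}. Thus FOLLOW(<L>) = {$, q, u}.
FOLLOW(<N>): in <L>→u <S> q <N>, the suffix after <N> is empty, so FOLLOW(<N>) ⊇ FOLLOW(<L>) = {$, q, u}. Thus FOLLOW(<N>) = {$, q, u}.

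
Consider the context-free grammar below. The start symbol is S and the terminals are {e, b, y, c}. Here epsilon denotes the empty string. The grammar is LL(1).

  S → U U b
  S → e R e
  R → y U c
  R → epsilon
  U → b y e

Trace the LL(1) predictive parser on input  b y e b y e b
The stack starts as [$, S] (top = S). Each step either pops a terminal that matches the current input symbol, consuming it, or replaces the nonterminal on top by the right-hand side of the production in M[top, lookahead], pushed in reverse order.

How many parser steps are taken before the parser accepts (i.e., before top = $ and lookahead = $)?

10

      Stack        Input            Action
   1  $ S          b y e b y e b $  expand S → U U b
   2  $ b U U      b y e b y e b $  expand U → b y e
   3  $ b U e y b  b y e b y e b $  match b
   4  $ b U e y    y e b y e b $    match y
   5  $ b U e      e b y e b $      match e
   6  $ b U        b y e b $        expand U → b y e
   7  $ b e y b    b y e b $        match b
   8  $ b e y      y e b $          match y
   9  $ b e        e b $            match e
  10  $ b          b $              match b
Accept reached after 10 steps.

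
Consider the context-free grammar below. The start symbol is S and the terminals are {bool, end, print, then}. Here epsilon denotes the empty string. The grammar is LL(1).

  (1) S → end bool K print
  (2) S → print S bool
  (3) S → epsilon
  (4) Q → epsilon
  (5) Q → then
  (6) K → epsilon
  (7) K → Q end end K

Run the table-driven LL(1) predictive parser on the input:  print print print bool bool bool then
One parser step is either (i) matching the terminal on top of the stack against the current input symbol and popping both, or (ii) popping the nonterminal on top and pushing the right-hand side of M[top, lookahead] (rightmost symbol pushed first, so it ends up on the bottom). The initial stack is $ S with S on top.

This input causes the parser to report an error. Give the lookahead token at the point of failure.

      Stack                     Input                                    Action
   1  $ S                       print print print bool bool bool then $  expand S → print S bool
   2  $ bool S print            print print print bool bool bool then $  match print
   3  $ bool S                  print print bool bool bool then $        expand S → print S bool
   4  $ bool bool S print       print print bool bool bool then $        match print
   5  $ bool bool S             print bool bool bool then $              expand S → print S bool
   6  $ bool bool bool S print  print bool bool bool then $              match print
   7  $ bool bool bool S        bool bool bool then $                    expand S → epsilon
   8  $ bool bool bool          bool bool bool then $                    match bool
   9  $ bool bool               bool bool then $                         match bool
  10  $ bool                    bool then $                              match bool
  11  $                         then $                                   error: stack empty but input remains

then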